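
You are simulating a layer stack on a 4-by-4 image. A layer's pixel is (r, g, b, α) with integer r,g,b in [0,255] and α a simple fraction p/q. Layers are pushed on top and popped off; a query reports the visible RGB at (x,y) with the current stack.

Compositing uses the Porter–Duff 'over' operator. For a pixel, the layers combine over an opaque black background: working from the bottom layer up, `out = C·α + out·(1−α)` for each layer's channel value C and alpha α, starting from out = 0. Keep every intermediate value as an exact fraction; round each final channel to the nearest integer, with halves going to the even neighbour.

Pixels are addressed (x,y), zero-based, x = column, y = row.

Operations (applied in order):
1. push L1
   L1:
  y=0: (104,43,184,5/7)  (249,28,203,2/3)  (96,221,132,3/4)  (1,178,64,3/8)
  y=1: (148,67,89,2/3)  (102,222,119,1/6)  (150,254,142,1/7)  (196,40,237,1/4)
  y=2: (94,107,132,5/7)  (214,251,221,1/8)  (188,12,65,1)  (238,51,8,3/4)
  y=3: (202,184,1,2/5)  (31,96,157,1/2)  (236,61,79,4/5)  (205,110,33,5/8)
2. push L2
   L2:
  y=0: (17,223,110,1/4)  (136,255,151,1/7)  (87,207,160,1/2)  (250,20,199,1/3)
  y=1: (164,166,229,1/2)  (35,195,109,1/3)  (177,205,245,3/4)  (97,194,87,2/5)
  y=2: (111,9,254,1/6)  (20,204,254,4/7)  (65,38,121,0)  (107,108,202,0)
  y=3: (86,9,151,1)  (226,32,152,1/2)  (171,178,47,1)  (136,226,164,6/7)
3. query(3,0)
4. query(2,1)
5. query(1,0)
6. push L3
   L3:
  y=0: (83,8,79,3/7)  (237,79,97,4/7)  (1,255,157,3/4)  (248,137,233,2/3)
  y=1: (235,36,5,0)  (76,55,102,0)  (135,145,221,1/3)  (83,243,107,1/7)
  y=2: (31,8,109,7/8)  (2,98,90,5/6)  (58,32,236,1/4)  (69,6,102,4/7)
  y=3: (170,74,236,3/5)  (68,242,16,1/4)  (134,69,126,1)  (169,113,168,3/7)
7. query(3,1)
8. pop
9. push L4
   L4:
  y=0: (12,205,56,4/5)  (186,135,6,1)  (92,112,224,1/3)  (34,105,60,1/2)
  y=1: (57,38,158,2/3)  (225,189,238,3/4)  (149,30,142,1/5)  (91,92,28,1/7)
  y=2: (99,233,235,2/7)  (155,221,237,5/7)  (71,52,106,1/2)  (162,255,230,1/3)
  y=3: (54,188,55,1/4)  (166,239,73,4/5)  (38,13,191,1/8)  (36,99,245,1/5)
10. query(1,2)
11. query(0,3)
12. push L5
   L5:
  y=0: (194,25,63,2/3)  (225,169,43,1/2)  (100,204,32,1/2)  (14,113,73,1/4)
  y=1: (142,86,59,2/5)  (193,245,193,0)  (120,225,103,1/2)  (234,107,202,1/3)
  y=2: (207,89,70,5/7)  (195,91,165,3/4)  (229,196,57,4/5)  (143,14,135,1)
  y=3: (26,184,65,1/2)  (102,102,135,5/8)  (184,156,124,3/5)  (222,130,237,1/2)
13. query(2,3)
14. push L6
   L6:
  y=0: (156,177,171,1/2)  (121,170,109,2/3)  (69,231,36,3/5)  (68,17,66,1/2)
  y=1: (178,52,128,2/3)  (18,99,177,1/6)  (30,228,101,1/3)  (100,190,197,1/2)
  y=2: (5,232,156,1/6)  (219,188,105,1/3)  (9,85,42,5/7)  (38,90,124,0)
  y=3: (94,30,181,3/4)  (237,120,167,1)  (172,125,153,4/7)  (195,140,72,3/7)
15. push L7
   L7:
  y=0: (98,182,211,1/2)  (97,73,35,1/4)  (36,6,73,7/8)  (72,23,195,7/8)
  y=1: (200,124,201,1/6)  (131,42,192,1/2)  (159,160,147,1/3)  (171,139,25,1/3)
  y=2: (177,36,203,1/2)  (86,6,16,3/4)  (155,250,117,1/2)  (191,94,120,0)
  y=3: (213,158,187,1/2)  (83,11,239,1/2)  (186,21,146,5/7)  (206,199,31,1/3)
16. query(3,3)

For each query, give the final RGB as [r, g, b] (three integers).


(3,0) stack=L1,L2; from [0,0,0]:
L1 α=3/8: [3/8, 267/4, 24]
L2 α=1/3: [1003/12, 307/6, 247/3]
= [84, 51, 82]

query (2,1) [L1,L2] — begin 0,0,0
L1 α=1/7: [150/7, 254/7, 142/7]
L2 α=3/4: [3867/28, 4559/28, 5287/28]
rounded: [138, 163, 189]

query (1,0) [L1,L2] — begin 0,0,0
after L1 α=2/3: [166, 56/3, 406/3]
after L2 α=1/7: [1132/7, 367/7, 963/7]
→ [162, 52, 138]

query (3,1) [L1,L2,L3] — begin 0,0,0
after L1 α=1/4: [49, 10, 237/4]
after L2 α=2/5: [341/5, 418/5, 1407/20]
after L3 α=1/7: [2461/35, 3723/35, 5291/70]
= [70, 106, 76]

query (1,2) [L1,L2,L4] — begin 0,0,0
L1 α=1/8: [107/4, 251/8, 221/8]
L2 α=4/7: [641/28, 7281/56, 8791/56]
L4 α=5/7: [11491/98, 38221/196, 41971/196]
rounded: [117, 195, 214]

at x=0,y=3 over L1,L2,L4:
after L1 α=2/5: [404/5, 368/5, 2/5]
after L2 α=1: [86, 9, 151]
after L4 α=1/4: [78, 215/4, 127]
= [78, 54, 127]

at x=2,y=3 over L1,L2,L4,L5:
L1 α=4/5: [944/5, 244/5, 316/5]
L2 α=1: [171, 178, 47]
L4 α=1/8: [1235/8, 1259/8, 65]
L5 α=3/5: [3443/20, 3131/20, 502/5]
= [172, 157, 100]

(3,3) stack=L1,L2,L4,L5,L6,L7; from [0,0,0]:
after L1 α=5/8: [1025/8, 275/4, 165/8]
after L2 α=6/7: [1079/8, 5699/28, 8037/56]
after L4 α=1/5: [1151/10, 6392/35, 11467/70]
after L5 α=1/2: [3371/20, 5471/35, 28057/140]
after L6 α=3/7: [6296/35, 36584/245, 35617/245]
after L7 α=1/3: [19802/105, 40641/245, 78829/735]
= [189, 166, 107]


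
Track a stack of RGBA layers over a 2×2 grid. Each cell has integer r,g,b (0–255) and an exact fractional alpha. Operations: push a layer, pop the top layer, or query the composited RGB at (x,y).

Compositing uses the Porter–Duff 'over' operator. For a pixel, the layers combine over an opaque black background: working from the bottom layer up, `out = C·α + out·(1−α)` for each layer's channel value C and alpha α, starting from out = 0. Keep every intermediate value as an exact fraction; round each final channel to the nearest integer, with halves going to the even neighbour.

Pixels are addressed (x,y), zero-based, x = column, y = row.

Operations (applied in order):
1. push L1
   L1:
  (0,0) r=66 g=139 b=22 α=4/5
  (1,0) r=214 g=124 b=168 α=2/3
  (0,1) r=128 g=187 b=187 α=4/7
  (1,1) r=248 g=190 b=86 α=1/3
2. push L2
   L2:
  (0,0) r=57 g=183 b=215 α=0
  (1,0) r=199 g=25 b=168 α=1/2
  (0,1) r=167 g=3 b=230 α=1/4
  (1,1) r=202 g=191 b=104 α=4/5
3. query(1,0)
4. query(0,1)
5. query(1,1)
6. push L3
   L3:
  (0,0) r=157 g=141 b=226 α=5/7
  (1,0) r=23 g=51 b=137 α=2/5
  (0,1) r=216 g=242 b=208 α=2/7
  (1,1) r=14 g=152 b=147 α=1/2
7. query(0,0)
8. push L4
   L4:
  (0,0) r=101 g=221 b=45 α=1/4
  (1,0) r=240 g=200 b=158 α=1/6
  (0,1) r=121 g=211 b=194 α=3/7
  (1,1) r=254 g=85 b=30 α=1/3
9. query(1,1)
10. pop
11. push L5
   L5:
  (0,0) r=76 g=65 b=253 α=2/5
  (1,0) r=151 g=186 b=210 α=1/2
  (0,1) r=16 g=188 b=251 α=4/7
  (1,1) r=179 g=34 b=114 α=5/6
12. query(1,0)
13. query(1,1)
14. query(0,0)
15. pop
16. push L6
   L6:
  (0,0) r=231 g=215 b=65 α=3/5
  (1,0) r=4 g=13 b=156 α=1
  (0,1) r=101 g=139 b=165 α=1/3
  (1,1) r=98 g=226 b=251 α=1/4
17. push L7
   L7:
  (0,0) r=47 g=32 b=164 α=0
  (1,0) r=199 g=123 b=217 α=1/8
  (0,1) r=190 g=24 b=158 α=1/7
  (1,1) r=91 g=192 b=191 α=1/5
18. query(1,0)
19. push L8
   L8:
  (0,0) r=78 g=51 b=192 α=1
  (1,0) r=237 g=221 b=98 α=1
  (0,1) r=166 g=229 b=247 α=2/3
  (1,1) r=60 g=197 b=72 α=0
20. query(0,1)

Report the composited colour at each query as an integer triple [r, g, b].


query (1,0) [L1,L2] — begin 0,0,0
+L1 (α=2/3) → [428/3, 248/3, 112]
+L2 (α=1/2) → [1025/6, 323/6, 140]
rounded: [171, 54, 140]

query (0,1) [L1,L2] — begin 0,0,0
+L1 (α=4/7) → [512/7, 748/7, 748/7]
+L2 (α=1/4) → [2705/28, 2265/28, 1927/14]
= [97, 81, 138]

query (1,1) [L1,L2] — begin 0,0,0
after L1 α=1/3: [248/3, 190/3, 86/3]
after L2 α=4/5: [2672/15, 2482/15, 1334/15]
→ [178, 165, 89]

(0,0) stack=L1,L2,L3; from [0,0,0]:
+L1 (α=4/5) → [264/5, 556/5, 88/5]
+L2 (α=0) → [264/5, 556/5, 88/5]
+L3 (α=5/7) → [4453/35, 4637/35, 5826/35]
= [127, 132, 166]

at x=1,y=1 over L1,L2,L3,L4:
+L1 (α=1/3) → [248/3, 190/3, 86/3]
+L2 (α=4/5) → [2672/15, 2482/15, 1334/15]
+L3 (α=1/2) → [1441/15, 2381/15, 3539/30]
+L4 (α=1/3) → [6692/45, 6037/45, 3989/45]
= [149, 134, 89]

query (1,0) [L1,L2,L3,L5] — begin 0,0,0
after L1 α=2/3: [428/3, 248/3, 112]
after L2 α=1/2: [1025/6, 323/6, 140]
after L3 α=2/5: [1117/10, 527/10, 694/5]
after L5 α=1/2: [2627/20, 2387/20, 872/5]
rounded: [131, 119, 174]

(1,1) stack=L1,L2,L3,L5; from [0,0,0]:
L1 α=1/3: [248/3, 190/3, 86/3]
L2 α=4/5: [2672/15, 2482/15, 1334/15]
L3 α=1/2: [1441/15, 2381/15, 3539/30]
L5 α=5/6: [7433/45, 4931/90, 20639/180]
= [165, 55, 115]

query (0,0) [L1,L2,L3,L5] — begin 0,0,0
+L1 (α=4/5) → [264/5, 556/5, 88/5]
+L2 (α=0) → [264/5, 556/5, 88/5]
+L3 (α=5/7) → [4453/35, 4637/35, 5826/35]
+L5 (α=2/5) → [18679/175, 18461/175, 35188/175]
= [107, 105, 201]

(1,0) stack=L1,L2,L3,L6,L7; from [0,0,0]:
+L1 (α=2/3) → [428/3, 248/3, 112]
+L2 (α=1/2) → [1025/6, 323/6, 140]
+L3 (α=2/5) → [1117/10, 527/10, 694/5]
+L6 (α=1) → [4, 13, 156]
+L7 (α=1/8) → [227/8, 107/4, 1309/8]
= [28, 27, 164]

query (0,1) [L1,L2,L3,L6,L7,L8] — begin 0,0,0
after L1 α=4/7: [512/7, 748/7, 748/7]
after L2 α=1/4: [2705/28, 2265/28, 1927/14]
after L3 α=2/7: [25621/196, 24877/196, 15459/98]
after L6 α=1/3: [35519/294, 12833/98, 7848/49]
after L7 α=1/7: [44829/343, 39675/343, 54830/343]
after L8 α=2/3: [158705/1029, 196769/1029, 224272/1029]
= [154, 191, 218]


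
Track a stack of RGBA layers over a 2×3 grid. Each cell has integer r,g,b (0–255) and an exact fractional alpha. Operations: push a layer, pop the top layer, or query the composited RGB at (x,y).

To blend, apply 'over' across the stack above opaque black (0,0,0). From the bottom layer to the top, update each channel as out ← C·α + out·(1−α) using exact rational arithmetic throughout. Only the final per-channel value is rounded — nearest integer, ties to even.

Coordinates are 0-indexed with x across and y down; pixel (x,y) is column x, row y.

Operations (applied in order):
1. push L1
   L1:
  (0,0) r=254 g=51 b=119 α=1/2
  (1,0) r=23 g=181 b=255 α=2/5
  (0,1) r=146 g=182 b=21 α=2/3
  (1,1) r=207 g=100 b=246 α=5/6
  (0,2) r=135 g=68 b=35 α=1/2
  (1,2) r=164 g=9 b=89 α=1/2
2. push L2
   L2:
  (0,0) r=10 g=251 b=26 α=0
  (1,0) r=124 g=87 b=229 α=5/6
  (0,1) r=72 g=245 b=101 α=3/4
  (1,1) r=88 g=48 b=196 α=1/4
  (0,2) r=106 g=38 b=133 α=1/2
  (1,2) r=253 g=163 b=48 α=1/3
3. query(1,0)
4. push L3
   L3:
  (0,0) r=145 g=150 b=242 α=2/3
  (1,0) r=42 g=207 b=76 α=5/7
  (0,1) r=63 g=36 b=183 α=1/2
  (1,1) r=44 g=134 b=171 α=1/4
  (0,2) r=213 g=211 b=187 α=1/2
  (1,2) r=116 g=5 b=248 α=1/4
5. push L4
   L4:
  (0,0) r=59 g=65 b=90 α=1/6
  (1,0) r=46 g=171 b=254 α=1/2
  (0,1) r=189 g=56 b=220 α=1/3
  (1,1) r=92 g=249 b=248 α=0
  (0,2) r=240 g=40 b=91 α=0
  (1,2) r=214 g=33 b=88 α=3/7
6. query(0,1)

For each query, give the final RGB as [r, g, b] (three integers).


at x=1,y=0 over L1,L2:
L1 α=2/5: [46/5, 362/5, 102]
L2 α=5/6: [1573/15, 2537/30, 1247/6]
rounded: [105, 85, 208]

query (0,1) [L1,L2,L3,L4] — begin 0,0,0
+L1 (α=2/3) → [292/3, 364/3, 14]
+L2 (α=3/4) → [235/3, 2569/12, 317/4]
+L3 (α=1/2) → [212/3, 3001/24, 1049/8]
+L4 (α=1/3) → [991/9, 3673/36, 643/4]
→ [110, 102, 161]


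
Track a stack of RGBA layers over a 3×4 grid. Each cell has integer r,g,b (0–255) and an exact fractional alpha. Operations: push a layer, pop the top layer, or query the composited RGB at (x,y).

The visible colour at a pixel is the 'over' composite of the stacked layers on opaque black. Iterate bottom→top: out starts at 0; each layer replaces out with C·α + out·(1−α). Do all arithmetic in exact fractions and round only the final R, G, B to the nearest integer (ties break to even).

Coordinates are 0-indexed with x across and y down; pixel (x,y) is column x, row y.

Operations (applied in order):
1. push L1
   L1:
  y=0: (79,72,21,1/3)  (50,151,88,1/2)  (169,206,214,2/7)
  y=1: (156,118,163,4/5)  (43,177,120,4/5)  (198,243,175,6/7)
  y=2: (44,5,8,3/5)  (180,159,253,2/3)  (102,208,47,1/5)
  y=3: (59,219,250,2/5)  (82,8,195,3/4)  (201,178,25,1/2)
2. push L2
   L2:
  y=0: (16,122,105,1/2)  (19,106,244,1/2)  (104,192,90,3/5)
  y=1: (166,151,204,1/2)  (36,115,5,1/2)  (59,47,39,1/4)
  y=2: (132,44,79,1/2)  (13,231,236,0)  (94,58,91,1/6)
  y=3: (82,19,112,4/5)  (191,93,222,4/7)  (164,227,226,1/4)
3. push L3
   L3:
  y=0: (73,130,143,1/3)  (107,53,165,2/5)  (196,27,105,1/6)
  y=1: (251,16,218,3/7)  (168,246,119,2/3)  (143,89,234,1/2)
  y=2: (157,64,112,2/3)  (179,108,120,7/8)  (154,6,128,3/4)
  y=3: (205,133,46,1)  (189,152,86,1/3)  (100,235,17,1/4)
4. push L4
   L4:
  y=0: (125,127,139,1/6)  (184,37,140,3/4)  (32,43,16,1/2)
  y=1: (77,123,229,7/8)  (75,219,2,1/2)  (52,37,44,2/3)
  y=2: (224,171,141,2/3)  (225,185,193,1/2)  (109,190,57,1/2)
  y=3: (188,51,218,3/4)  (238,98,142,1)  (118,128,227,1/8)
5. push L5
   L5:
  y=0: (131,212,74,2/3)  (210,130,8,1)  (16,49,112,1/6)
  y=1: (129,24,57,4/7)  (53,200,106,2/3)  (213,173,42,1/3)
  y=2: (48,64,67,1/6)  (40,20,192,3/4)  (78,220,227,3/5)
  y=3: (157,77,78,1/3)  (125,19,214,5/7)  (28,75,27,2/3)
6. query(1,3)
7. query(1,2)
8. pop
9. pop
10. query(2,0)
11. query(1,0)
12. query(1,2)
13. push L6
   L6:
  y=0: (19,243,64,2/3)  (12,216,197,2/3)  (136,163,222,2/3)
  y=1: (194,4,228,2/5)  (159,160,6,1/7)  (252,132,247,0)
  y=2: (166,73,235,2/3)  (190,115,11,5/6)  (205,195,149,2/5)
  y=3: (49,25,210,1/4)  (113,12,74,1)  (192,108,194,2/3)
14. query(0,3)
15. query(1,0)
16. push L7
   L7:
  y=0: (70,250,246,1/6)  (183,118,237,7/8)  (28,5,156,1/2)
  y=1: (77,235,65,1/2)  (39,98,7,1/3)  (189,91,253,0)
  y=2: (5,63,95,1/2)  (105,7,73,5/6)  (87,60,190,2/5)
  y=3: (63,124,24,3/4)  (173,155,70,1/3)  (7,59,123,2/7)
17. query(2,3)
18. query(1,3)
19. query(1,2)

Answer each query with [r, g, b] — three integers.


query (1,3) [L1,L2,L3,L4,L5] — begin 0,0,0
L1 α=3/4: [123/2, 6, 585/4]
L2 α=4/7: [271/2, 390/7, 5307/28]
L3 α=1/3: [460/3, 1844/21, 6511/42]
L4 α=1: [238, 98, 142]
L5 α=5/7: [1101/7, 291/7, 1354/7]
→ [157, 42, 193]

(1,2) stack=L1,L2,L3,L4,L5; from [0,0,0]:
+L1 (α=2/3) → [120, 106, 506/3]
+L2 (α=0) → [120, 106, 506/3]
+L3 (α=7/8) → [1373/8, 431/4, 1513/12]
+L4 (α=1/2) → [3173/16, 1171/8, 3829/24]
+L5 (α=3/4) → [5093/64, 1651/32, 17653/96]
rounded: [80, 52, 184]

(2,0) stack=L1,L2,L3; from [0,0,0]:
L1 α=2/7: [338/7, 412/7, 428/7]
L2 α=3/5: [572/7, 4856/35, 2746/35]
L3 α=1/6: [2116/21, 5045/42, 3481/42]
→ [101, 120, 83]

query (1,0) [L1,L2,L3] — begin 0,0,0
after L1 α=1/2: [25, 151/2, 44]
after L2 α=1/2: [22, 363/4, 144]
after L3 α=2/5: [56, 1513/20, 762/5]
→ [56, 76, 152]

query (1,2) [L1,L2,L3] — begin 0,0,0
after L1 α=2/3: [120, 106, 506/3]
after L2 α=0: [120, 106, 506/3]
after L3 α=7/8: [1373/8, 431/4, 1513/12]
rounded: [172, 108, 126]

(0,3) stack=L1,L2,L3,L6; from [0,0,0]:
+L1 (α=2/5) → [118/5, 438/5, 100]
+L2 (α=4/5) → [1758/25, 818/25, 548/5]
+L3 (α=1) → [205, 133, 46]
+L6 (α=1/4) → [166, 106, 87]
→ [166, 106, 87]

query (1,0) [L1,L2,L3,L6] — begin 0,0,0
after L1 α=1/2: [25, 151/2, 44]
after L2 α=1/2: [22, 363/4, 144]
after L3 α=2/5: [56, 1513/20, 762/5]
after L6 α=2/3: [80/3, 10153/60, 2732/15]
→ [27, 169, 182]

query (2,3) [L1,L2,L3,L6,L7] — begin 0,0,0
+L1 (α=1/2) → [201/2, 89, 25/2]
+L2 (α=1/4) → [931/8, 247/2, 527/8]
+L3 (α=1/4) → [3593/32, 1211/8, 1717/32]
+L6 (α=2/3) → [15881/96, 2939/24, 4711/32]
+L7 (α=2/7) → [80749/672, 17527/168, 31427/224]
rounded: [120, 104, 140]

at x=1,y=3 over L1,L2,L3,L6,L7:
L1 α=3/4: [123/2, 6, 585/4]
L2 α=4/7: [271/2, 390/7, 5307/28]
L3 α=1/3: [460/3, 1844/21, 6511/42]
L6 α=1: [113, 12, 74]
L7 α=1/3: [133, 179/3, 218/3]
→ [133, 60, 73]

query (1,2) [L1,L2,L3,L6,L7] — begin 0,0,0
after L1 α=2/3: [120, 106, 506/3]
after L2 α=0: [120, 106, 506/3]
after L3 α=7/8: [1373/8, 431/4, 1513/12]
after L6 α=5/6: [2991/16, 2731/24, 2173/72]
after L7 α=5/6: [3797/32, 3571/144, 28453/432]
rounded: [119, 25, 66]


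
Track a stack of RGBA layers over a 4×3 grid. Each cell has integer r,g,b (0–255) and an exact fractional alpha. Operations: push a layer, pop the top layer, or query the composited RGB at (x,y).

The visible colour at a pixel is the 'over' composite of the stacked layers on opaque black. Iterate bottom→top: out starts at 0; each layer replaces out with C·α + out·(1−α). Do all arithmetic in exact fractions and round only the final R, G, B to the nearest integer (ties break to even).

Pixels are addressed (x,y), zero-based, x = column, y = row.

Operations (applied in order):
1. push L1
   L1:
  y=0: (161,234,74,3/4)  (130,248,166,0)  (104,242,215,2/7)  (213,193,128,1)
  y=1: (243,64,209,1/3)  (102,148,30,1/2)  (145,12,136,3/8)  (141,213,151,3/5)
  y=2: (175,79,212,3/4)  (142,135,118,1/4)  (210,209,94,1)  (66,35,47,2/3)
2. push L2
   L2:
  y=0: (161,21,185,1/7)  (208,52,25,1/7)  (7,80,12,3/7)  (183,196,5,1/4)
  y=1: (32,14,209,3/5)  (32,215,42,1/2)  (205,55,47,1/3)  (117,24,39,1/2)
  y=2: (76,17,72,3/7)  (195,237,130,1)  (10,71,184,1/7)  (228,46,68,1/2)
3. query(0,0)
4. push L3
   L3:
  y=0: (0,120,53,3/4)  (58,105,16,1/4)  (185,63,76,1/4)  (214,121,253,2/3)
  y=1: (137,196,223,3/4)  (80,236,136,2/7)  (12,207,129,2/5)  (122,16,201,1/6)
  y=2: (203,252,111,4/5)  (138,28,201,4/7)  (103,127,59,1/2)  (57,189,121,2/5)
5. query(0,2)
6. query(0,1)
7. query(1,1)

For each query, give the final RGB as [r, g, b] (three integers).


query (0,0) [L1,L2] — begin 0,0,0
+L1 (α=3/4) → [483/4, 351/2, 111/2]
+L2 (α=1/7) → [253/2, 1074/7, 74]
rounded: [126, 153, 74]

at x=0,y=2 over L1,L2,L3:
after L1 α=3/4: [525/4, 237/4, 159]
after L2 α=3/7: [753/7, 288/7, 852/7]
after L3 α=4/5: [6437/35, 7344/35, 792/7]
rounded: [184, 210, 113]

query (0,1) [L1,L2,L3] — begin 0,0,0
L1 α=1/3: [81, 64/3, 209/3]
L2 α=3/5: [258/5, 254/15, 2299/15]
L3 α=3/4: [2313/20, 4537/30, 6167/30]
= [116, 151, 206]

query (1,1) [L1,L2,L3] — begin 0,0,0
+L1 (α=1/2) → [51, 74, 15]
+L2 (α=1/2) → [83/2, 289/2, 57/2]
+L3 (α=2/7) → [105/2, 2389/14, 829/14]
rounded: [52, 171, 59]


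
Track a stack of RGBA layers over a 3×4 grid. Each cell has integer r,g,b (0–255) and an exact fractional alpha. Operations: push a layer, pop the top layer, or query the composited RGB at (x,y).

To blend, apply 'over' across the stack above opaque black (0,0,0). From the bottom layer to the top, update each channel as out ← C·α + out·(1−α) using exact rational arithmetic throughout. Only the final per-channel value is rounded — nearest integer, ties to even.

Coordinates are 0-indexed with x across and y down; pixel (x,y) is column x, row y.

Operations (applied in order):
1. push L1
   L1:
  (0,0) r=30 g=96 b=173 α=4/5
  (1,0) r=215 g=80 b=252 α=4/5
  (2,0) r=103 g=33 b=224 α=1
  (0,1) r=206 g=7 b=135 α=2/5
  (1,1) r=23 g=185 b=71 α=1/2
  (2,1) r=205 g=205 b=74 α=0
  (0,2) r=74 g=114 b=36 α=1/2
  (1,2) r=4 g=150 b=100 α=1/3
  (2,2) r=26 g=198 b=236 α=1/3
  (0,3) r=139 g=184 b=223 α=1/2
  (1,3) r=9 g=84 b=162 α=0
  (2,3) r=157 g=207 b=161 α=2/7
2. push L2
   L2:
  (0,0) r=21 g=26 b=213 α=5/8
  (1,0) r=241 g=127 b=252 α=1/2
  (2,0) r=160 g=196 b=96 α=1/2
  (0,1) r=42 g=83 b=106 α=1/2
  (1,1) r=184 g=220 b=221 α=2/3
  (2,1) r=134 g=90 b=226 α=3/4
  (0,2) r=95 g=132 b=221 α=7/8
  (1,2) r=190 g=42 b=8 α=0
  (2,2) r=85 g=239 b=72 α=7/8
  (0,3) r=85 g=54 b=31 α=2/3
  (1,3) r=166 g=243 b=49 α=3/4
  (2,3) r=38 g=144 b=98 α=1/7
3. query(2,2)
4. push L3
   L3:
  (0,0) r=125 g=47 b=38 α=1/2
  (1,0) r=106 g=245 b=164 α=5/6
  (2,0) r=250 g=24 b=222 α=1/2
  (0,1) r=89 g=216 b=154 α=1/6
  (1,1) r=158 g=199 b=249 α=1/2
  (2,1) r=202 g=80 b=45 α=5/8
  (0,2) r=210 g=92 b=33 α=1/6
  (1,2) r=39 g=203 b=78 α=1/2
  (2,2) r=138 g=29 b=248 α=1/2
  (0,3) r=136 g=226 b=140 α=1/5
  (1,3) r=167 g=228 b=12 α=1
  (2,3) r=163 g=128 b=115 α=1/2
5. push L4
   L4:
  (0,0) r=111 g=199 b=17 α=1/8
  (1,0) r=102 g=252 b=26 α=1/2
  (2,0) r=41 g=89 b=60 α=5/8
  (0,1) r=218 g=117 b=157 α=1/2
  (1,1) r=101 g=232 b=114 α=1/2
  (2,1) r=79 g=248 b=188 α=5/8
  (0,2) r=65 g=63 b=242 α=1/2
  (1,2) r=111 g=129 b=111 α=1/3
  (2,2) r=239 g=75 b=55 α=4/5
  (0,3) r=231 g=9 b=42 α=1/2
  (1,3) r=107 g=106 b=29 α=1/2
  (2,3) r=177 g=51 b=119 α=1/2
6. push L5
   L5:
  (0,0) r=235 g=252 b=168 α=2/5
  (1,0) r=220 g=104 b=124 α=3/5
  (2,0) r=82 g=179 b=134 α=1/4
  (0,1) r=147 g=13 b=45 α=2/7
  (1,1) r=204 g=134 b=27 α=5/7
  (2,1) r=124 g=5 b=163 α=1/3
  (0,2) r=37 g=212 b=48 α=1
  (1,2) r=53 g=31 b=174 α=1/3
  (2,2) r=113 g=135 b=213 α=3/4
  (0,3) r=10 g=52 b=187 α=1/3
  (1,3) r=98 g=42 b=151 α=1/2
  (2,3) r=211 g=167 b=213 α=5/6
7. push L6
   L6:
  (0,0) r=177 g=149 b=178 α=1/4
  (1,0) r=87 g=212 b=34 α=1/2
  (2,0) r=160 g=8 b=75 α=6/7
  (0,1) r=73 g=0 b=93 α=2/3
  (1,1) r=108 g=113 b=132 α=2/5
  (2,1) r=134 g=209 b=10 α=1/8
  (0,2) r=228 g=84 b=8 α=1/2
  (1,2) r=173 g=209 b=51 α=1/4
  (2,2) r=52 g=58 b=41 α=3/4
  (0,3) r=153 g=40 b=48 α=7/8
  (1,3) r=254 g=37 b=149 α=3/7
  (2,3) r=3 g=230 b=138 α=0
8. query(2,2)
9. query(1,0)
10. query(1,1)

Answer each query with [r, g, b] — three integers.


(2,2) stack=L1,L2; from [0,0,0]:
L1 α=1/3: [26/3, 66, 236/3]
L2 α=7/8: [1811/24, 1739/8, 437/6]
= [75, 217, 73]

at x=2,y=2 over L1,L2,L3,L4,L5,L6:
after L1 α=1/3: [26/3, 66, 236/3]
after L2 α=7/8: [1811/24, 1739/8, 437/6]
after L3 α=1/2: [5123/48, 1971/16, 1925/12]
after L4 α=4/5: [51011/240, 6771/80, 913/12]
after L5 α=3/4: [132371/960, 39171/320, 8581/48]
after L6 α=3/4: [282131/3840, 94851/1280, 14485/192]
→ [73, 74, 75]

at x=1,y=0 over L1,L2,L3,L4,L5,L6:
+L1 (α=4/5) → [172, 64, 1008/5]
+L2 (α=1/2) → [413/2, 191/2, 1134/5]
+L3 (α=5/6) → [491/4, 2641/12, 2617/15]
+L4 (α=1/2) → [899/8, 5665/24, 3007/30]
+L5 (α=3/5) → [3539/20, 9409/60, 8587/75]
+L6 (α=1/2) → [5279/40, 22129/120, 11137/150]
rounded: [132, 184, 74]

at x=1,y=1 over L1,L2,L3,L4,L5,L6:
after L1 α=1/2: [23/2, 185/2, 71/2]
after L2 α=2/3: [253/2, 355/2, 955/6]
after L3 α=1/2: [569/4, 753/4, 2449/12]
after L4 α=1/2: [973/8, 1681/8, 3817/24]
after L5 α=5/7: [5053/28, 623/4, 5437/84]
after L6 α=2/5: [21207/140, 2773/20, 12829/140]
= [151, 139, 92]


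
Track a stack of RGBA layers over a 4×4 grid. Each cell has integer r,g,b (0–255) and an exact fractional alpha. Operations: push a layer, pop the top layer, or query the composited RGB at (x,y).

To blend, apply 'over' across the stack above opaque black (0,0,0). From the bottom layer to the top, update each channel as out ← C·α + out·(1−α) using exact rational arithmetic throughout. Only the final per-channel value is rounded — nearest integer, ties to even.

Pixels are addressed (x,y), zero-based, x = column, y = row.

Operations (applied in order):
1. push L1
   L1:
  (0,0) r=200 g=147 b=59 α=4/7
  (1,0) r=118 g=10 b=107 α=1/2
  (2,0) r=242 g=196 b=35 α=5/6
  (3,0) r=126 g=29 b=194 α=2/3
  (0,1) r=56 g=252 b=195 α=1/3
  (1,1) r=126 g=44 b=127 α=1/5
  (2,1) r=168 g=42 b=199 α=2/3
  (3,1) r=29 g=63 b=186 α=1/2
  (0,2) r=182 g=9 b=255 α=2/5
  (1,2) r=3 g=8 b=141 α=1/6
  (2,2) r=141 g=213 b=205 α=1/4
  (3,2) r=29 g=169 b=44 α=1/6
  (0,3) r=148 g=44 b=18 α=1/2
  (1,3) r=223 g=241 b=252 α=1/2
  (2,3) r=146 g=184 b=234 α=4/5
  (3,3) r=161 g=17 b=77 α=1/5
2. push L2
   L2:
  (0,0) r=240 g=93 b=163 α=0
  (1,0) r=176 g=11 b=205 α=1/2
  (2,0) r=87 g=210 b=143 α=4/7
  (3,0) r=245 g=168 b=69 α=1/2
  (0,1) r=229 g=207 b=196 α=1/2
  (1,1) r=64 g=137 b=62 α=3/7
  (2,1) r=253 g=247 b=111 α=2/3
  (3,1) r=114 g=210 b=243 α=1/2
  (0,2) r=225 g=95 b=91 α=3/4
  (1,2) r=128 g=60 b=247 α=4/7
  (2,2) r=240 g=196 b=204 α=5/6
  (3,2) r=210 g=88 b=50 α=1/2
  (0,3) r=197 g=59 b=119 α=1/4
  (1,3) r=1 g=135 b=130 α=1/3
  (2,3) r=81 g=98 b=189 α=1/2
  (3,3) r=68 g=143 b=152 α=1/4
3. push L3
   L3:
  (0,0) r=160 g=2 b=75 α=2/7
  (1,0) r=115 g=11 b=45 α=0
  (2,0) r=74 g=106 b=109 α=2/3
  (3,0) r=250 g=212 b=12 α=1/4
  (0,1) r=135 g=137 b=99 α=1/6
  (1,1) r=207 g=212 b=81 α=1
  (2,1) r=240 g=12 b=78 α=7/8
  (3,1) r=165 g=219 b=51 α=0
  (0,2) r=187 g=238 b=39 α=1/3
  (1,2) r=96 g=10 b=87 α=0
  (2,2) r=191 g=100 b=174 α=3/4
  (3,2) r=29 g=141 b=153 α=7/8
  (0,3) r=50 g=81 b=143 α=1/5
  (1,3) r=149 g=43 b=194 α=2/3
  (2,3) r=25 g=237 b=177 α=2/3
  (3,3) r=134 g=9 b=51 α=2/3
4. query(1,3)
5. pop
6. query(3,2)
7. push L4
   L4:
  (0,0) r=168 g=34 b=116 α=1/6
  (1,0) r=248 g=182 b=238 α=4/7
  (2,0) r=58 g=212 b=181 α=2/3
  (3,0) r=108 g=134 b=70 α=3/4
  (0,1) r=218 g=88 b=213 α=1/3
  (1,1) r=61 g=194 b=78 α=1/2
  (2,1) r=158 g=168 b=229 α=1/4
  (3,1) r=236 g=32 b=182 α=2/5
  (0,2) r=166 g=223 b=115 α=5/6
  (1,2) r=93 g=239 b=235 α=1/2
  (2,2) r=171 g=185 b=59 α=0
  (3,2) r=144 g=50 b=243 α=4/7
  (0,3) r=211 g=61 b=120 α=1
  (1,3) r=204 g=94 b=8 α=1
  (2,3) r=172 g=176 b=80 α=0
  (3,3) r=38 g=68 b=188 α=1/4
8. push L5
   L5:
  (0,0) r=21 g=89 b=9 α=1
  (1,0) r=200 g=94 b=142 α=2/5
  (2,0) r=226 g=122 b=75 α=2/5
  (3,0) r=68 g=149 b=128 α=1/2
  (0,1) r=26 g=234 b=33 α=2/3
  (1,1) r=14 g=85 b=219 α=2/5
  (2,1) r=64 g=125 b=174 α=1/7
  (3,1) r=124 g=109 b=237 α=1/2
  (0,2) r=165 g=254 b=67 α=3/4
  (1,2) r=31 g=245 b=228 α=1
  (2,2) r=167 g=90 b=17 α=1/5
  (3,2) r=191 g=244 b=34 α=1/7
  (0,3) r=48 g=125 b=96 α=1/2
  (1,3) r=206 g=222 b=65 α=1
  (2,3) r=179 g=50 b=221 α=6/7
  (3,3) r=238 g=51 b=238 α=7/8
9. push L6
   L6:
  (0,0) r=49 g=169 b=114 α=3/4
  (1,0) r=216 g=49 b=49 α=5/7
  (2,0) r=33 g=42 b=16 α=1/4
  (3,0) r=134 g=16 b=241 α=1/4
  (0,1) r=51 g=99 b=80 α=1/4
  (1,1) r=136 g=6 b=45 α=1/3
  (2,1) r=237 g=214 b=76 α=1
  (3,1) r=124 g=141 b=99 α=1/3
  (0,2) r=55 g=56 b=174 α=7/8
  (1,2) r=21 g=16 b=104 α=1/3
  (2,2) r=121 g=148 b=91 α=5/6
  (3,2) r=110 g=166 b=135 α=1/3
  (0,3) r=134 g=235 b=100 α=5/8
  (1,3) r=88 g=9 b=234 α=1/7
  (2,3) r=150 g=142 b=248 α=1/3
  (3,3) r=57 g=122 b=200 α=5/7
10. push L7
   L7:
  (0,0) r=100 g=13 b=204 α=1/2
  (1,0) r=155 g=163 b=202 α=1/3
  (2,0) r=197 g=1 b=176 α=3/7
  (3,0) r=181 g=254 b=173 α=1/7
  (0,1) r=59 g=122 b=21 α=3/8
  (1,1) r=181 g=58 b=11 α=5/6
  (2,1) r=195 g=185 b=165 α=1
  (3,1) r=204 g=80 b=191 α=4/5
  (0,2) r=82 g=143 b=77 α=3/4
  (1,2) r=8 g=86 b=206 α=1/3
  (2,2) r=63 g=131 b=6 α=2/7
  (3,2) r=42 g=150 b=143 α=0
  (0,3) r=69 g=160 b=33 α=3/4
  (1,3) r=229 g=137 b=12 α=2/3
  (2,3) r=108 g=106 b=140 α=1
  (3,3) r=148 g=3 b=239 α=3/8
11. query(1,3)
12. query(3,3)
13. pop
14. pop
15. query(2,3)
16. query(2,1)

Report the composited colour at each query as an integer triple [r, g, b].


at x=1,y=3 over L1,L2,L3:
L1 α=1/2: [223/2, 241/2, 126]
L2 α=1/3: [224/3, 376/3, 382/3]
L3 α=2/3: [1118/9, 634/9, 1546/9]
→ [124, 70, 172]

query (3,2) [L1,L2] — begin 0,0,0
L1 α=1/6: [29/6, 169/6, 22/3]
L2 α=1/2: [1289/12, 697/12, 86/3]
rounded: [107, 58, 29]

(1,3) stack=L1,L2,L4,L5,L6,L7; from [0,0,0]:
after L1 α=1/2: [223/2, 241/2, 126]
after L2 α=1/3: [224/3, 376/3, 382/3]
after L4 α=1: [204, 94, 8]
after L5 α=1: [206, 222, 65]
after L6 α=1/7: [1324/7, 1341/7, 624/7]
after L7 α=2/3: [1510/7, 3259/21, 264/7]
rounded: [216, 155, 38]

query (3,3) [L1,L2,L4,L5,L6,L7] — begin 0,0,0
after L1 α=1/5: [161/5, 17/5, 77/5]
after L2 α=1/4: [823/20, 383/10, 991/20]
after L4 α=1/4: [3229/80, 1829/40, 6733/80]
after L5 α=7/8: [136509/640, 16109/320, 140013/640]
after L6 α=5/7: [227709/2240, 113709/1120, 460013/2240]
after L7 α=3/8: [426621/3584, 115725/1792, 781229/3584]
rounded: [119, 65, 218]

query (2,3) [L1,L2,L4,L5] — begin 0,0,0
after L1 α=4/5: [584/5, 736/5, 936/5]
after L2 α=1/2: [989/10, 613/5, 1881/10]
after L4 α=0: [989/10, 613/5, 1881/10]
after L5 α=6/7: [11729/70, 2113/35, 2163/10]
rounded: [168, 60, 216]

at x=2,y=1 over L1,L2,L4,L5:
+L1 (α=2/3) → [112, 28, 398/3]
+L2 (α=2/3) → [206, 174, 1064/9]
+L4 (α=1/4) → [194, 345/2, 1751/12]
+L5 (α=1/7) → [1228/7, 1160/7, 2099/14]
→ [175, 166, 150]


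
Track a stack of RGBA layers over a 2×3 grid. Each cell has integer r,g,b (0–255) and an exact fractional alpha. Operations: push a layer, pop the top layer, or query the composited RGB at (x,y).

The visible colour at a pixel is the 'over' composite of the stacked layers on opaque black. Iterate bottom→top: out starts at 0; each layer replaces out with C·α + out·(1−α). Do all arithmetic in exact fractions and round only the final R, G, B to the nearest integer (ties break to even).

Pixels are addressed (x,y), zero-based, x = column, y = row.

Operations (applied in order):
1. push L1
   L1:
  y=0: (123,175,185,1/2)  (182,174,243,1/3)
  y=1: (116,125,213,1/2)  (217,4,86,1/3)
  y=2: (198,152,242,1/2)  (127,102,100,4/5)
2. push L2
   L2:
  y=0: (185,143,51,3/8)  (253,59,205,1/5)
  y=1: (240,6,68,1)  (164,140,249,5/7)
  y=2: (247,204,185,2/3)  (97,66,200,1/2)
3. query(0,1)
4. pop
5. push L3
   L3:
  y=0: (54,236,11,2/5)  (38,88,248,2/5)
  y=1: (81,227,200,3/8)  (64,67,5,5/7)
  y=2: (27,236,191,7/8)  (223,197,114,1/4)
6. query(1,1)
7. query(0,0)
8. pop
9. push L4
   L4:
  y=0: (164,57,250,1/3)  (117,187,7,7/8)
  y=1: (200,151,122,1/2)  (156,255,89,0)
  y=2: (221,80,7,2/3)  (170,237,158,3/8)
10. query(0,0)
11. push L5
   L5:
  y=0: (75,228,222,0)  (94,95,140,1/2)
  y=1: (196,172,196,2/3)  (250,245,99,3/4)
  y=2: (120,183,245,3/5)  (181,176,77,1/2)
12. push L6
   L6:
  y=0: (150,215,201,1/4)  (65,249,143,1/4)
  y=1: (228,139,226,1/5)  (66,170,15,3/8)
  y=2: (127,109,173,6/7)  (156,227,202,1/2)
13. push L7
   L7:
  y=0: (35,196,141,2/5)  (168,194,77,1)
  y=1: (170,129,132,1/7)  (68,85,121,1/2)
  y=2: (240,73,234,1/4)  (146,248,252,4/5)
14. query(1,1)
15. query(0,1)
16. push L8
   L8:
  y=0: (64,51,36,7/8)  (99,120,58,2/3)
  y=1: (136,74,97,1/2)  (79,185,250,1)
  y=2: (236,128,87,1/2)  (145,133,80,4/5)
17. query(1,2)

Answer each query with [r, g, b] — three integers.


at x=0,y=1 over L1,L2:
after L1 α=1/2: [58, 125/2, 213/2]
after L2 α=1: [240, 6, 68]
rounded: [240, 6, 68]

at x=1,y=1 over L1,L3:
+L1 (α=1/3) → [217/3, 4/3, 86/3]
+L3 (α=5/7) → [1394/21, 1013/21, 247/21]
rounded: [66, 48, 12]

query (0,0) [L1,L3] — begin 0,0,0
+L1 (α=1/2) → [123/2, 175/2, 185/2]
+L3 (α=2/5) → [117/2, 1469/10, 599/10]
= [58, 147, 60]

at x=0,y=0 over L1,L4:
+L1 (α=1/2) → [123/2, 175/2, 185/2]
+L4 (α=1/3) → [287/3, 232/3, 145]
→ [96, 77, 145]

(1,1) stack=L1,L4,L5,L6,L7; from [0,0,0]:
after L1 α=1/3: [217/3, 4/3, 86/3]
after L4 α=0: [217/3, 4/3, 86/3]
after L5 α=3/4: [2467/12, 2209/12, 977/12]
after L6 α=3/8: [14711/96, 17165/96, 5425/96]
after L7 α=1/2: [21239/192, 25325/192, 17041/192]
→ [111, 132, 89]

at x=0,y=1 over L1,L4,L5,L6,L7:
+L1 (α=1/2) → [58, 125/2, 213/2]
+L4 (α=1/2) → [129, 427/4, 457/4]
+L5 (α=2/3) → [521/3, 601/4, 675/4]
+L6 (α=1/5) → [2768/15, 148, 901/5]
+L7 (α=1/7) → [6386/35, 1017/7, 6066/35]
= [182, 145, 173]

at x=1,y=2 over L1,L4,L5,L6,L7,L8:
after L1 α=4/5: [508/5, 408/5, 80]
after L4 α=3/8: [509/4, 1119/8, 437/4]
after L5 α=1/2: [1233/8, 2527/16, 745/8]
after L6 α=1/2: [2481/16, 6159/32, 2361/16]
after L7 α=4/5: [2365/16, 37903/160, 18489/80]
after L8 α=4/5: [2329/16, 123023/800, 44089/400]
= [146, 154, 110]


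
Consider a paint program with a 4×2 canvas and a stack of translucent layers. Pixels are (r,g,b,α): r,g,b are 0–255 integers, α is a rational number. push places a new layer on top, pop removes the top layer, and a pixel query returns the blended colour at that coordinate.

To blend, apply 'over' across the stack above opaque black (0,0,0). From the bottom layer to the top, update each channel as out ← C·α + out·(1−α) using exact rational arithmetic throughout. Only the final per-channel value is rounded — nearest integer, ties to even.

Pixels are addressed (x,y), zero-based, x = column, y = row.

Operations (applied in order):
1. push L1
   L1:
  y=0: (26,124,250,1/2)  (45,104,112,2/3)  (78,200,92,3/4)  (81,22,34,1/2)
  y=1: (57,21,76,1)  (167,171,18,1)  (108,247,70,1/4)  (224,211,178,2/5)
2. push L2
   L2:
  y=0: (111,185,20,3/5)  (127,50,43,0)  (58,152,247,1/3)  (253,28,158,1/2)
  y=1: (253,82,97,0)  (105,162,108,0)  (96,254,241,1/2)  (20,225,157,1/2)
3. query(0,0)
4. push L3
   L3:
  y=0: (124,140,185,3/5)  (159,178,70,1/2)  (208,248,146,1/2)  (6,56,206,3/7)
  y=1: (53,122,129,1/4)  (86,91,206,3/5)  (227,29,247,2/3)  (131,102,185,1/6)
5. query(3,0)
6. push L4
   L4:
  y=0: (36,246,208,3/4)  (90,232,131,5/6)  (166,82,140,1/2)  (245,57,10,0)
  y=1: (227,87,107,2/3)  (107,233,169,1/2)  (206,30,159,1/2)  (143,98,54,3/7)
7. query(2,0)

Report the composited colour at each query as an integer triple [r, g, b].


(0,0) stack=L1,L2; from [0,0,0]:
after L1 α=1/2: [13, 62, 125]
after L2 α=3/5: [359/5, 679/5, 62]
rounded: [72, 136, 62]

query (3,0) [L1,L2,L3] — begin 0,0,0
after L1 α=1/2: [81/2, 11, 17]
after L2 α=1/2: [587/4, 39/2, 175/2]
after L3 α=3/7: [605/7, 246/7, 968/7]
→ [86, 35, 138]

(2,0) stack=L1,L2,L3,L4; from [0,0,0]:
+L1 (α=3/4) → [117/2, 150, 69]
+L2 (α=1/3) → [175/3, 452/3, 385/3]
+L3 (α=1/2) → [799/6, 598/3, 823/6]
+L4 (α=1/2) → [1795/12, 422/3, 1663/12]
= [150, 141, 139]


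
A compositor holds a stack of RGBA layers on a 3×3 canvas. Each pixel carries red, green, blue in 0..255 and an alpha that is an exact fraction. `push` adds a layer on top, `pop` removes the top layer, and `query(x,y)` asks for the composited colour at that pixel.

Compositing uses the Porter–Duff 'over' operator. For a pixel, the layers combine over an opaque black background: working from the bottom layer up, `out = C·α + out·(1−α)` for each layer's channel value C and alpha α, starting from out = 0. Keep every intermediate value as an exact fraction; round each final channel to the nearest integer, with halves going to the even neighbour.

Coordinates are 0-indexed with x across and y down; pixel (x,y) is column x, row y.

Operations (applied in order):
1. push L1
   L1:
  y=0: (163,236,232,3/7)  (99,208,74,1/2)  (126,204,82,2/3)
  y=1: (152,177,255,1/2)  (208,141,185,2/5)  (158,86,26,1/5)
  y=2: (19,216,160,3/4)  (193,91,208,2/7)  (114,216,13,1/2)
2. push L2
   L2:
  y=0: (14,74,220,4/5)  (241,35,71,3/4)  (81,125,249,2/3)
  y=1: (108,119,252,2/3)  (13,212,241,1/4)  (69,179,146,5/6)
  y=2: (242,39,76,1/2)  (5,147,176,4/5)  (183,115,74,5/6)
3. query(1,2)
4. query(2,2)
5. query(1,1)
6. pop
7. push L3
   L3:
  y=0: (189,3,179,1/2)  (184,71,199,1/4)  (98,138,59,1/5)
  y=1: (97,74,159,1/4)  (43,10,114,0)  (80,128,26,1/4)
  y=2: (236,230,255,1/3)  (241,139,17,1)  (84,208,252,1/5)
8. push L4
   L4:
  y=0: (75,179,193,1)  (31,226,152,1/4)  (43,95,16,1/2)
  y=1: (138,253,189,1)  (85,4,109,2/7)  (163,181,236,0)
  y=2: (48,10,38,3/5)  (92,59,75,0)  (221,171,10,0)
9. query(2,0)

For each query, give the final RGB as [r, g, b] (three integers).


(1,2) stack=L1,L2; from [0,0,0]:
after L1 α=2/7: [386/7, 26, 416/7]
after L2 α=4/5: [526/35, 614/5, 5344/35]
= [15, 123, 153]

query (2,2) [L1,L2] — begin 0,0,0
+L1 (α=1/2) → [57, 108, 13/2]
+L2 (α=5/6) → [162, 683/6, 251/4]
rounded: [162, 114, 63]

at x=1,y=1 over L1,L2:
after L1 α=2/5: [416/5, 282/5, 74]
after L2 α=1/4: [1313/20, 953/10, 463/4]
rounded: [66, 95, 116]

query (2,0) [L1,L3,L4] — begin 0,0,0
L1 α=2/3: [84, 136, 164/3]
L3 α=1/5: [434/5, 682/5, 833/15]
L4 α=1/2: [649/10, 1157/10, 1073/30]
→ [65, 116, 36]


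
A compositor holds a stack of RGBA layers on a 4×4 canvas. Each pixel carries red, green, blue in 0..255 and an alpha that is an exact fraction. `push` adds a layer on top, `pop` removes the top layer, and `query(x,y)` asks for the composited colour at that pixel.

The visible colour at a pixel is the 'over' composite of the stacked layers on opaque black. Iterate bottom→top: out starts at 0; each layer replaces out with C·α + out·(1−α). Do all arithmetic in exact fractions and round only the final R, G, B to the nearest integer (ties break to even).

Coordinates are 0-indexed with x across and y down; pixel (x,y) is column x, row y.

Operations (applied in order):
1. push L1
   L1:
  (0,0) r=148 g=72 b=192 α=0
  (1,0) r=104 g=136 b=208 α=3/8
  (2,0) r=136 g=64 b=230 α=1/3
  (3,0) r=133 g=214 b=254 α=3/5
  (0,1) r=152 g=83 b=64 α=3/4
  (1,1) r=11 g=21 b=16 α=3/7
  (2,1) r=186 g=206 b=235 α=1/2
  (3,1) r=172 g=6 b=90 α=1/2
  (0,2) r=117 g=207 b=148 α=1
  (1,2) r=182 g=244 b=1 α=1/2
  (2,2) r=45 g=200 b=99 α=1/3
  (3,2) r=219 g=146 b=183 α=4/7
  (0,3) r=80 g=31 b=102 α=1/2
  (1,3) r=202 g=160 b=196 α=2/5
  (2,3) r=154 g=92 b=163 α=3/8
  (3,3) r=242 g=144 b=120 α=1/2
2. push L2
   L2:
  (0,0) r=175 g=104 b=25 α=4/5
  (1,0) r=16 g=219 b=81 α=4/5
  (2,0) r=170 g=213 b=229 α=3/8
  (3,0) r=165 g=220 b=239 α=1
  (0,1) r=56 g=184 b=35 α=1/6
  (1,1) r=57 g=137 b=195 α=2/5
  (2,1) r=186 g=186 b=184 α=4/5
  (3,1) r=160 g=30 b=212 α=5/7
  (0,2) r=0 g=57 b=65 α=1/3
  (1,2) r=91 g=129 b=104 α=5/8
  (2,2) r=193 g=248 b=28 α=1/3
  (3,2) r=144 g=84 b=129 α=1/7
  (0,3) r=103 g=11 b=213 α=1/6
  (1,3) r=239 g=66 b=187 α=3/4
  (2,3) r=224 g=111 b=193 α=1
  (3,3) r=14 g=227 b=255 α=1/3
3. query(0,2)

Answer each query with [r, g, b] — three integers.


(0,2) stack=L1,L2; from [0,0,0]:
+L1 (α=1) → [117, 207, 148]
+L2 (α=1/3) → [78, 157, 361/3]
rounded: [78, 157, 120]


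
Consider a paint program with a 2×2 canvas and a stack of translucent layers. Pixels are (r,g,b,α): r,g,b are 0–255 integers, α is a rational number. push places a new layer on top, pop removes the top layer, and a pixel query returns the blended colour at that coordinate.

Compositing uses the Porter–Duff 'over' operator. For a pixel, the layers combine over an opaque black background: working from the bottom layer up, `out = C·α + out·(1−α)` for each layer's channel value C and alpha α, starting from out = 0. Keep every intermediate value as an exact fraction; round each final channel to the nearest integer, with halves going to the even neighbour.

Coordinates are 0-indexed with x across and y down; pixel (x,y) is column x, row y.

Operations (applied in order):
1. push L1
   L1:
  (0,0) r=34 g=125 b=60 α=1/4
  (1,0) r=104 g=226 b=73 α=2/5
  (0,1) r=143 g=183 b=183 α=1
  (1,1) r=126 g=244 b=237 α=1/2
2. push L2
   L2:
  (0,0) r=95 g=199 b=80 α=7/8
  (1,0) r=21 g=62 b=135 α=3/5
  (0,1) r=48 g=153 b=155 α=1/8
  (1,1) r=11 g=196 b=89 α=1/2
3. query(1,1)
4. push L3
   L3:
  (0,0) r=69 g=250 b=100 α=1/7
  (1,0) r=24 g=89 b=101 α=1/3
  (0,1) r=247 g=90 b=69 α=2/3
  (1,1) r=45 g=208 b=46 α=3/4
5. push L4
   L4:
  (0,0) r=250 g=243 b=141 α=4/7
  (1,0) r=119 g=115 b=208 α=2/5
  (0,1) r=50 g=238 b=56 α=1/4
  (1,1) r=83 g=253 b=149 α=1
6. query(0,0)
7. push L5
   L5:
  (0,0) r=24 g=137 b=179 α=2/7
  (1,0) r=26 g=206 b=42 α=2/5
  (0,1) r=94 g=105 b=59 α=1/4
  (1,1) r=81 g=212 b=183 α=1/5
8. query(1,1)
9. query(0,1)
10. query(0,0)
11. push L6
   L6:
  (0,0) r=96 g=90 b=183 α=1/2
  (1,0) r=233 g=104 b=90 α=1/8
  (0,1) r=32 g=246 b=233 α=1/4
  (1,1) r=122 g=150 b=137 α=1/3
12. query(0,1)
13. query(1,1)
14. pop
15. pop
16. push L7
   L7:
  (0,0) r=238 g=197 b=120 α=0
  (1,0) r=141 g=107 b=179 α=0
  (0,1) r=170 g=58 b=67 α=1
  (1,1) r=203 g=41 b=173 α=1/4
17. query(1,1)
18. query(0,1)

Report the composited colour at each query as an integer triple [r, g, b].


at x=1,y=1 over L1,L2:
L1 α=1/2: [63, 122, 237/2]
L2 α=1/2: [37, 159, 415/4]
= [37, 159, 104]

(0,0) stack=L1,L2,L3,L4; from [0,0,0]:
+L1 (α=1/4) → [17/2, 125/4, 15]
+L2 (α=7/8) → [1347/16, 5697/32, 575/8]
+L3 (α=1/7) → [4593/56, 3013/16, 2125/28]
+L4 (α=4/7) → [69779/392, 3513/16, 22167/196]
= [178, 220, 113]

(1,1) stack=L1,L2,L3,L4,L5; from [0,0,0]:
L1 α=1/2: [63, 122, 237/2]
L2 α=1/2: [37, 159, 415/4]
L3 α=3/4: [43, 783/4, 967/16]
L4 α=1: [83, 253, 149]
L5 α=1/5: [413/5, 1224/5, 779/5]
= [83, 245, 156]

query (0,1) [L1,L2,L3,L4,L5] — begin 0,0,0
L1 α=1: [143, 183, 183]
L2 α=1/8: [1049/8, 717/4, 359/2]
L3 α=2/3: [1667/8, 479/4, 635/6]
L4 α=1/4: [5401/32, 2389/16, 747/8]
L5 α=1/4: [19211/128, 8847/64, 2713/32]
→ [150, 138, 85]

query (0,0) [L1,L2,L3,L4,L5] — begin 0,0,0
after L1 α=1/4: [17/2, 125/4, 15]
after L2 α=7/8: [1347/16, 5697/32, 575/8]
after L3 α=1/7: [4593/56, 3013/16, 2125/28]
after L4 α=4/7: [69779/392, 3513/16, 22167/196]
after L5 α=2/7: [367711/2744, 21949/112, 181003/1372]
→ [134, 196, 132]

at x=0,y=1 over L1,L2,L3,L4,L5,L6:
after L1 α=1: [143, 183, 183]
after L2 α=1/8: [1049/8, 717/4, 359/2]
after L3 α=2/3: [1667/8, 479/4, 635/6]
after L4 α=1/4: [5401/32, 2389/16, 747/8]
after L5 α=1/4: [19211/128, 8847/64, 2713/32]
after L6 α=1/4: [61729/512, 42285/256, 15595/128]
→ [121, 165, 122]

(1,1) stack=L1,L2,L3,L4,L5,L6; from [0,0,0]:
after L1 α=1/2: [63, 122, 237/2]
after L2 α=1/2: [37, 159, 415/4]
after L3 α=3/4: [43, 783/4, 967/16]
after L4 α=1: [83, 253, 149]
after L5 α=1/5: [413/5, 1224/5, 779/5]
after L6 α=1/3: [1436/15, 1066/5, 2243/15]
rounded: [96, 213, 150]

(1,1) stack=L1,L2,L3,L4,L7; from [0,0,0]:
+L1 (α=1/2) → [63, 122, 237/2]
+L2 (α=1/2) → [37, 159, 415/4]
+L3 (α=3/4) → [43, 783/4, 967/16]
+L4 (α=1) → [83, 253, 149]
+L7 (α=1/4) → [113, 200, 155]
= [113, 200, 155]

(0,1) stack=L1,L2,L3,L4,L7; from [0,0,0]:
L1 α=1: [143, 183, 183]
L2 α=1/8: [1049/8, 717/4, 359/2]
L3 α=2/3: [1667/8, 479/4, 635/6]
L4 α=1/4: [5401/32, 2389/16, 747/8]
L7 α=1: [170, 58, 67]
rounded: [170, 58, 67]
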